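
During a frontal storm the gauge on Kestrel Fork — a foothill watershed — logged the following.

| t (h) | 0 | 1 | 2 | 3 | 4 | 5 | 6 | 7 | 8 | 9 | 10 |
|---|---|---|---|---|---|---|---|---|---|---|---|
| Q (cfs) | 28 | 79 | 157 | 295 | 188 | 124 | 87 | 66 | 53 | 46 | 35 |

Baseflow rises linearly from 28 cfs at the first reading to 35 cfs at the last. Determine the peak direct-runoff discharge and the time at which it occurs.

Q_p = 264.90 cfs at t = 3 h

Subtracting baseflow gives direct-runoff ordinates: 0.00, 50.30, 127.60, 264.90, 157.20, 92.50, 54.80, 33.10, 19.40, 11.70, 0.00 cfs.
The maximum is 264.90 cfs, occurring at the reading for t = 3 h.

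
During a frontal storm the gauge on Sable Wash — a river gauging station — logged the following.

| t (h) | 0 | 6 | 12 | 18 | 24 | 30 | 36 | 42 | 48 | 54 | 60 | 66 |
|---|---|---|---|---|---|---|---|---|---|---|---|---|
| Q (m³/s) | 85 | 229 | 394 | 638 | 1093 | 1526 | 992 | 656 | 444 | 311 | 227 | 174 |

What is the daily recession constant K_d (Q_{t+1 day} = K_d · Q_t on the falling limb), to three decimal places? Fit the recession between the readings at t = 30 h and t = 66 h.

Between t = 30 h and t = 66 h the flow falls from 1526 to 174 m³/s over 6×6 h = 36 h.
Per-interval ratio K = (174/1526)^(1/6) = 0.6964; K_d = K^(24/6) = 0.235.

K_d ≈ 0.235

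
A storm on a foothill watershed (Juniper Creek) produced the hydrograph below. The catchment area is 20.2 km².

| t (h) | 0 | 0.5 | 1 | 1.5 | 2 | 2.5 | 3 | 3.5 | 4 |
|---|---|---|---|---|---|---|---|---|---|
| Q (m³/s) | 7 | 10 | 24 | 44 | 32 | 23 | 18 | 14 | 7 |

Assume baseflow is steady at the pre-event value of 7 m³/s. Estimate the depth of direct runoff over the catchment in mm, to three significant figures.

d ≈ 10.3 mm

Direct runoff: 0.0, 3.0, 17.0, 37.0, 25.0, 16.0, 11.0, 7.0, 0.0 m³/s; ΣQ_DR = 116.0 m³/s.
V = ΣQ_DR · Δt = 116.0 × 1800 s = 2.088 × 10^5 m³.
Over A = 20.2 km², depth = V / A = 10.3 mm.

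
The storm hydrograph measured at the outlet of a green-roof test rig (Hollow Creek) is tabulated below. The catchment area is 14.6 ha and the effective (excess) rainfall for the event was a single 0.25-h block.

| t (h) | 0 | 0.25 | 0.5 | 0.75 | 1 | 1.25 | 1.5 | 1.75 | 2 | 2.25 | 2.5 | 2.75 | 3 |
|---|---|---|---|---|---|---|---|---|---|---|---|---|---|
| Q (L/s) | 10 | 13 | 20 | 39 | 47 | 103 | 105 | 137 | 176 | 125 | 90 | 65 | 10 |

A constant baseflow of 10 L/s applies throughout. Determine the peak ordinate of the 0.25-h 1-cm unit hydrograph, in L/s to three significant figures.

U_p ≈ 332 L/s

Direct runoff: 0.0, 3.0, 10.0, 29.0, 37.0, 93.0, 95.0, 127.0, 166.0, 115.0, 80.0, 55.0, 0.0 L/s; ΣQ_DR = 810.0 L/s, peak = 166.0 L/s.
Runoff depth d = ΣQ_DR·Δt / A = 810.0 × 900 / (14.6 ha) = 4.993 mm.
The 1-cm UH is the DRH scaled by (10 mm)/d, so U_p = 166.0 × 10/4.993 = 332 L/s.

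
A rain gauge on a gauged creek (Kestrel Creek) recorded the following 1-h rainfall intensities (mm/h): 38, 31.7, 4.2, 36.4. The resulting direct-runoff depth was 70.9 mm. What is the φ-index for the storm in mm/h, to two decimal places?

φ ≈ 11.73 mm/h

Only the 3 blocks with intensity above φ contribute runoff: 38, 31.7, 36.4 mm/h.
Σ(I−φ)·Δt = d  ⇒  (38+31.7+36.4 − 3φ)·1 = 70.9
φ = (106.1 − 70.9/1) / 3 = 11.73 mm/h.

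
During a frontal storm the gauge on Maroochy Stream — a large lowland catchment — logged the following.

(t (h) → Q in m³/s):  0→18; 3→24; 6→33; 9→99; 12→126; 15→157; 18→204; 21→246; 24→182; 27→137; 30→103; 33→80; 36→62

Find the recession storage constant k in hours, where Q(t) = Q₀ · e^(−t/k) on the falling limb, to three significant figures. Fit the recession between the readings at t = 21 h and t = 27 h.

On the falling limb, Q drops from 246 to 137 m³/s between t = 21 h and t = 27 h (Δt = 6 h).
k = −Δt / ln(Q₂/Q₁) = −6 / ln(137/246) = 10.3 h.

k ≈ 10.3 h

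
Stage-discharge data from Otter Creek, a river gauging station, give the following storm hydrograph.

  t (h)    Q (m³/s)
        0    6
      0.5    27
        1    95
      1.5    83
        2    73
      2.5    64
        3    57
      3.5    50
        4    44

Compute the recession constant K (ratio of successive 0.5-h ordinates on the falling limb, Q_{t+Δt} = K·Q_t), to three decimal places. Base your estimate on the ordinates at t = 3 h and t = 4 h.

K ≈ 0.879

Using the recession-limb readings at t = 3 h and t = 4 h: Q falls from 57 to 44 m³/s over 2 intervals.
K = (Q₂/Q₁)^(1/2) = (44/57)^(1/2) = 0.879.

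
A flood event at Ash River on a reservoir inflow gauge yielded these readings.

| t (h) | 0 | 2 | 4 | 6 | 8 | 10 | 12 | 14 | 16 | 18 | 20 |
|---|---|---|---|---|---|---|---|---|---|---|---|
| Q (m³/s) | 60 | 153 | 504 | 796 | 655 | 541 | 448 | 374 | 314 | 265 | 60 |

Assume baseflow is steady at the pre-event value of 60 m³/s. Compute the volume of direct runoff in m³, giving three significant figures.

Direct-runoff ordinates (Q − Q_b): 0.0, 93.0, 444.0, 736.0, 595.0, 481.0, 388.0, 314.0, 254.0, 205.0, 0.0 m³/s.
ΣQ_DR = 3510 m³/s.
With Δt = 2 h = 7200 s, V = ΣQ_DR · Δt = 3510 × 7200 = 2.53 × 10^7 m³.

V ≈ 2.53 × 10^7 m³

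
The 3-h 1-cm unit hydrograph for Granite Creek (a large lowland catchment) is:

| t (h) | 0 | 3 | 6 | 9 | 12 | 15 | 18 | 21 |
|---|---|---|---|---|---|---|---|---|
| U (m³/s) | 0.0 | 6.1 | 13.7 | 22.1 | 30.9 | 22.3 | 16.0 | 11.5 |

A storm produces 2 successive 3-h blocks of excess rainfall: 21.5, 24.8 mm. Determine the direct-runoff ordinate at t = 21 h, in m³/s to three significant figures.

By discrete convolution, Q_j = Σ (P_i / 10 mm) · U_{j−i}.
At t = 21 h (j=7): Q = (21.5/10)·11.5 + (24.8/10)·16.0 = 64.4 m³/s.

Q ≈ 64.4 m³/s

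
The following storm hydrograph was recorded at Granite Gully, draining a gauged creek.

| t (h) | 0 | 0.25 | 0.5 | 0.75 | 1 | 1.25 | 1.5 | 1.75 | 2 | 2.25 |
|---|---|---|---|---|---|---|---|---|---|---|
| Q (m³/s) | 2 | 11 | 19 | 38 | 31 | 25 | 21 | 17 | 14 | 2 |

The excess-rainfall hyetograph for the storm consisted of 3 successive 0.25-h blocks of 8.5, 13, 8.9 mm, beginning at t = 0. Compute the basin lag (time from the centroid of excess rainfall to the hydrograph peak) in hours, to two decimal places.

Centroid of excess rainfall: t_c = Σ P_i·t̄_i / ΣP_i = 0.3783 h (block centres at 0.125, 0.375, 0.625 h).
Hydrograph peak occurs at t = 0.75 h, so basin lag t_L = 0.75 − 0.3783 = 0.37 h.

t_L ≈ 0.37 h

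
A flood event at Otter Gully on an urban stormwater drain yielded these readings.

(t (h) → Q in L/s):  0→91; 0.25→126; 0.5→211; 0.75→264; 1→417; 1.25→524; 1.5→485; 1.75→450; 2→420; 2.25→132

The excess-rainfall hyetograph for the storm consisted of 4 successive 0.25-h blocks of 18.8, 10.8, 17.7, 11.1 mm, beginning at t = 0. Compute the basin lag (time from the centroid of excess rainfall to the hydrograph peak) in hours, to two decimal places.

t_L ≈ 0.78 h

Centroid of excess rainfall: t_c = Σ P_i·t̄_i / ΣP_i = 0.4653 h (block centres at 0.125, 0.375, 0.625, 0.875 h).
Hydrograph peak occurs at t = 1.25 h, so basin lag t_L = 1.25 − 0.4653 = 0.78 h.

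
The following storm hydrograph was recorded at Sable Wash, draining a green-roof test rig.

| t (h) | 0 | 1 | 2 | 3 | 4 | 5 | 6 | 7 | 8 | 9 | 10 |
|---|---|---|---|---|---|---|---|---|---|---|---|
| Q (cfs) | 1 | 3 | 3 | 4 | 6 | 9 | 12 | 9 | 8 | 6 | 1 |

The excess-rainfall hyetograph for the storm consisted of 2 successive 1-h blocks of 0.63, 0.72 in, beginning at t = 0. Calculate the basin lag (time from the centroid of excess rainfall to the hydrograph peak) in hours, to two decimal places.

Centroid of excess rainfall: t_c = Σ P_i·t̄_i / ΣP_i = 1.0333 h (block centres at 0.5, 1.5 h).
Hydrograph peak occurs at t = 6 h, so basin lag t_L = 6 − 1.0333 = 4.97 h.

t_L ≈ 4.97 h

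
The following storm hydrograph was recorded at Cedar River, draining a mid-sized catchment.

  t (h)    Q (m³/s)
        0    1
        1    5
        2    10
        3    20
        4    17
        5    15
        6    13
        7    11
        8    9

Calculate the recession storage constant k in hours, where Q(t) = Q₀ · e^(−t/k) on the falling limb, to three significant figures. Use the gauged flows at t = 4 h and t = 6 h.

On the falling limb, Q drops from 17 to 13 m³/s between t = 4 h and t = 6 h (Δt = 2 h).
k = −Δt / ln(Q₂/Q₁) = −2 / ln(13/17) = 7.46 h.

k ≈ 7.46 h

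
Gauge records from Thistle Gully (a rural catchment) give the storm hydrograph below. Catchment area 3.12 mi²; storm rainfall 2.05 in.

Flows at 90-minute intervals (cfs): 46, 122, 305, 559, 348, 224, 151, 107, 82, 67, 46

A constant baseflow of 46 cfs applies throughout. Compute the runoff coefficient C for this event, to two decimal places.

C ≈ 0.56

ΣQ_DR = 1551 cfs; V = ΣQ_DR·Δt = 8.375 × 10^6 ft³.
Runoff depth d = V / A = 1.155 in.
C = d / P = 1.155 / 2.05 = 0.56.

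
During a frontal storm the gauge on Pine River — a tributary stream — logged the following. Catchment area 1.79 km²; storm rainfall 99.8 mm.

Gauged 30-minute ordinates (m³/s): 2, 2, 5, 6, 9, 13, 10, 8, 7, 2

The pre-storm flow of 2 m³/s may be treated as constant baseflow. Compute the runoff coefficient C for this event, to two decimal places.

C ≈ 0.44

ΣQ_DR = 44.00 m³/s; V = ΣQ_DR·Δt = 79200 m³.
Runoff depth d = V / A = 44.25 mm.
C = d / P = 44.25 / 99.8 = 0.44.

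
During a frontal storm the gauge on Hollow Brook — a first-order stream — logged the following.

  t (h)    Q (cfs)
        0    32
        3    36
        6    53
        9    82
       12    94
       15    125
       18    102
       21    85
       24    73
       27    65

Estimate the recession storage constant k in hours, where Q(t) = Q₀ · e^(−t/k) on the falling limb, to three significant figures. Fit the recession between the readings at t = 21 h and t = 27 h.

On the falling limb, Q drops from 85 to 65 cfs between t = 21 h and t = 27 h (Δt = 6 h).
k = −Δt / ln(Q₂/Q₁) = −6 / ln(65/85) = 22.4 h.

k ≈ 22.4 h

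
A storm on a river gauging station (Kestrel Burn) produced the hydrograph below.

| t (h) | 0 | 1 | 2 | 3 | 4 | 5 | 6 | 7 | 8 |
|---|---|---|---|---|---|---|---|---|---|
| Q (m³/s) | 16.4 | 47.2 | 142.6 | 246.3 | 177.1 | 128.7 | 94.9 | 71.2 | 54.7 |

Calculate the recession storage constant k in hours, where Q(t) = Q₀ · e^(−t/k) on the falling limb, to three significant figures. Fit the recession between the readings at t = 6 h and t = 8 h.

k ≈ 3.63 h

On the falling limb, Q drops from 94.9 to 54.7 m³/s between t = 6 h and t = 8 h (Δt = 2 h).
k = −Δt / ln(Q₂/Q₁) = −2 / ln(54.7/94.9) = 3.63 h.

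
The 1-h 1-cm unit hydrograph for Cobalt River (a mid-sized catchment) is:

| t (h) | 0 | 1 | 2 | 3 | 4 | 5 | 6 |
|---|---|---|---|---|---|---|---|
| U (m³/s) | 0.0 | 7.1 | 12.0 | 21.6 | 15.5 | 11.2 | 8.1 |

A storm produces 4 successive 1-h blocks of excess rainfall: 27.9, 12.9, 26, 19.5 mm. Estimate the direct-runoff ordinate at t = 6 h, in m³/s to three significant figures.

Q ≈ 119 m³/s

By discrete convolution, Q_j = Σ (P_i / 10 mm) · U_{j−i}.
At t = 6 h (j=6): Q = (27.9/10)·8.1 + (12.9/10)·11.2 + (26/10)·15.5 + (19.5/10)·21.6 = 119 m³/s.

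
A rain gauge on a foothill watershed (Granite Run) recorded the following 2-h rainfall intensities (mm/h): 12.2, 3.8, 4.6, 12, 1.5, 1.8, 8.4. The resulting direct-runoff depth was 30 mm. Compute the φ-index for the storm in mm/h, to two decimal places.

φ ≈ 5.87 mm/h

Only the 3 blocks with intensity above φ contribute runoff: 12.2, 12, 8.4 mm/h.
Σ(I−φ)·Δt = d  ⇒  (12.2+12+8.4 − 3φ)·2 = 30
φ = (32.60 − 30/2) / 3 = 5.87 mm/h.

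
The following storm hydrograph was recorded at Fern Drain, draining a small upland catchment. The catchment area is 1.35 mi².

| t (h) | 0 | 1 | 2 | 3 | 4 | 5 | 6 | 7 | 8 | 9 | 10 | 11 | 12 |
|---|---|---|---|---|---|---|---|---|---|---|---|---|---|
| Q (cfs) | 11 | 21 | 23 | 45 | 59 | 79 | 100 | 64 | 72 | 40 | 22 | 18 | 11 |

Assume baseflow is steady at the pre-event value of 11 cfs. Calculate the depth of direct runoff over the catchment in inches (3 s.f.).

Direct runoff: 0.0, 10.0, 12.0, 34.0, 48.0, 68.0, 89.0, 53.0, 61.0, 29.0, 11.0, 7.0, 0.0 cfs; ΣQ_DR = 422.0 cfs.
V = ΣQ_DR · Δt = 422.0 × 3600 s = 1.519 × 10^6 ft³.
Over A = 1.35 mi², depth = V / A = 0.484 in.

d ≈ 0.484 in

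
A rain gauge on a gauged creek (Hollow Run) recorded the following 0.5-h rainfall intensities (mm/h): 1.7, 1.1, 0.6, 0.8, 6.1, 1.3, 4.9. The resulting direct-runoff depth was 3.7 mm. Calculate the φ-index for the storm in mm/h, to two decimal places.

φ ≈ 1.80 mm/h

Only the 2 blocks with intensity above φ contribute runoff: 6.1, 4.9 mm/h.
Σ(I−φ)·Δt = d  ⇒  (6.1+4.9 − 2φ)·0.5 = 3.7
φ = (11.00 − 3.7/0.5) / 2 = 1.80 mm/h.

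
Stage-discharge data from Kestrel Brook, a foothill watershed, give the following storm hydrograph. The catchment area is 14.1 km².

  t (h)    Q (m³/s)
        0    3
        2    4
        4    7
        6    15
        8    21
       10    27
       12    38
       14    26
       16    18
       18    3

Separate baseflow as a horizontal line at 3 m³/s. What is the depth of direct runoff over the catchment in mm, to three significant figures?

Direct runoff: 0.0, 1.0, 4.0, 12.0, 18.0, 24.0, 35.0, 23.0, 15.0, 0.0 m³/s; ΣQ_DR = 132.0 m³/s.
V = ΣQ_DR · Δt = 132.0 × 7200 s = 9.504 × 10^5 m³.
Over A = 14.1 km², depth = V / A = 67.4 mm.

d ≈ 67.4 mm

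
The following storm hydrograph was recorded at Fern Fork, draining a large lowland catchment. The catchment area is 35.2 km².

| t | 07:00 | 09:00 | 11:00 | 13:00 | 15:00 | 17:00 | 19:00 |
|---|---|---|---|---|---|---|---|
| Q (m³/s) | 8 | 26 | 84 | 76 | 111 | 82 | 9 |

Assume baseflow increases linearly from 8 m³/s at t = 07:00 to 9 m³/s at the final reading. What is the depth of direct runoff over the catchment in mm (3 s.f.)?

Direct runoff: 0.00, 17.83, 75.67, 67.50, 102.33, 73.17, 0.00 m³/s; ΣQ_DR = 336.5 m³/s.
V = ΣQ_DR · Δt = 336.5 × 7200 s = 2.423 × 10^6 m³.
Over A = 35.2 km², depth = V / A = 68.8 mm.

d ≈ 68.8 mm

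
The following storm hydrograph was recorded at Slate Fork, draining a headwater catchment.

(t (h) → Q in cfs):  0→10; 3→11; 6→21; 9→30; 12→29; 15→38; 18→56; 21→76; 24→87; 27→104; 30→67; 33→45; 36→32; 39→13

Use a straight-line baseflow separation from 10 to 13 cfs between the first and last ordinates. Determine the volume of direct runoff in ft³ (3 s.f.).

V ≈ 4.95 × 10^6 ft³

Direct-runoff ordinates (Q − Q_b): 0.00, 0.77, 10.54, 19.31, 18.08, 26.85, 44.62, 64.38, 75.15, 91.92, 54.69, 32.46, 19.23, 0.00 cfs.
ΣQ_DR = 458.0 cfs.
With Δt = 3 h = 10800 s, V = ΣQ_DR · Δt = 458.0 × 10800 = 4.95 × 10^6 ft³.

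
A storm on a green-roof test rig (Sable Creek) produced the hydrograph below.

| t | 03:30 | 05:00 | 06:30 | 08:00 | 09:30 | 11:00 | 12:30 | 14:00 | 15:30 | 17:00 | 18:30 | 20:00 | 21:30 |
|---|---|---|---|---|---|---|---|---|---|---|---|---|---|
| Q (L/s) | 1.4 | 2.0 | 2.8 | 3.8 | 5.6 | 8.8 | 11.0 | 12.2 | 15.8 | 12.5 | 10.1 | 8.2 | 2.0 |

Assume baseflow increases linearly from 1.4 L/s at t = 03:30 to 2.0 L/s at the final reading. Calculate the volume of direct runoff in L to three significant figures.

V ≈ 4.00 × 10^5 L

Direct-runoff ordinates (Q − Q_b): 0.00, 0.55, 1.30, 2.25, 4.00, 7.15, 9.30, 10.45, 14.00, 10.65, 8.20, 6.25, 0.00 L/s.
ΣQ_DR = 74.10 L/s.
With Δt = 1.5 h = 5400 s, V = ΣQ_DR · Δt = 74.10 × 5400 = 4.00 × 10^5 L.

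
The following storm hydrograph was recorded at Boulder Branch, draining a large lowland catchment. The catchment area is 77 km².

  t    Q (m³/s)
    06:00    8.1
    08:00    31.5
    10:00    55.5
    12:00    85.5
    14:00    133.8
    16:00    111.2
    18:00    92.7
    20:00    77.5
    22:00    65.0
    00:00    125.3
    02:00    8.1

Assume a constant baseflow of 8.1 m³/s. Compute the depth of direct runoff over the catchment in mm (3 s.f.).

Direct runoff: 0.0, 23.4, 47.4, 77.4, 125.7, 103.1, 84.6, 69.4, 56.9, 117.2, 0.0 m³/s; ΣQ_DR = 705.1 m³/s.
V = ΣQ_DR · Δt = 705.1 × 7200 s = 5.077 × 10^6 m³.
Over A = 77 km², depth = V / A = 65.9 mm.

d ≈ 65.9 mm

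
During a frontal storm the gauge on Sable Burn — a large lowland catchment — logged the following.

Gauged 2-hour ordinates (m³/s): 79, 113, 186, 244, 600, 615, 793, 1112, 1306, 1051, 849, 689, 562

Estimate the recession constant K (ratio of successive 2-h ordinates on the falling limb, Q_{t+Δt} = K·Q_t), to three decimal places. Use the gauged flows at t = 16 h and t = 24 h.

K ≈ 0.810

Using the recession-limb readings at t = 16 h and t = 24 h: Q falls from 1306 to 562 m³/s over 4 intervals.
K = (Q₂/Q₁)^(1/4) = (562/1306)^(1/4) = 0.810.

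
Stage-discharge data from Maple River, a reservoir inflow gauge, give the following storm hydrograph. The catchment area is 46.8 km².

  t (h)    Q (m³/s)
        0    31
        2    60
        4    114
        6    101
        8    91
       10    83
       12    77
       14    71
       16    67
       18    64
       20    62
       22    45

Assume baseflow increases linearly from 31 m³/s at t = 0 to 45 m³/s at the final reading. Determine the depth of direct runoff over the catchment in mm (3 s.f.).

d ≈ 63.1 mm

Direct runoff: 0.00, 27.73, 80.45, 66.18, 54.91, 45.64, 38.36, 31.09, 25.82, 21.55, 18.27, 0.00 m³/s; ΣQ_DR = 410.0 m³/s.
V = ΣQ_DR · Δt = 410.0 × 7200 s = 2.952 × 10^6 m³.
Over A = 46.8 km², depth = V / A = 63.1 mm.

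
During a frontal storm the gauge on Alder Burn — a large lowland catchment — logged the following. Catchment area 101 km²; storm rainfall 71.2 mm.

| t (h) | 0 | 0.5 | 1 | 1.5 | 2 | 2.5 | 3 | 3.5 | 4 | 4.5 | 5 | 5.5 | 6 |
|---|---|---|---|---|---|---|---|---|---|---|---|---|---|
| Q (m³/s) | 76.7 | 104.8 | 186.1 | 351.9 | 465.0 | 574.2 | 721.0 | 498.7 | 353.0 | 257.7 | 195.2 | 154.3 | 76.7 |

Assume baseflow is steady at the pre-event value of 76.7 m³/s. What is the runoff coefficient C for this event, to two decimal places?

C ≈ 0.76

ΣQ_DR = 3018 m³/s; V = ΣQ_DR·Δt = 5.433 × 10^6 m³.
Runoff depth d = V / A = 53.79 mm.
C = d / P = 53.79 / 71.2 = 0.76.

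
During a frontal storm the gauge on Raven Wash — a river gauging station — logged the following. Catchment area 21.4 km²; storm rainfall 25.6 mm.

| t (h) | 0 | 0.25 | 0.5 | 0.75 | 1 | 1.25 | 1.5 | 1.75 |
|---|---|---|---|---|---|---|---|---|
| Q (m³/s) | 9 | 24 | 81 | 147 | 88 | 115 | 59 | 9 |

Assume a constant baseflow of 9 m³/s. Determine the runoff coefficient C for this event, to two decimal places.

ΣQ_DR = 460.0 m³/s; V = ΣQ_DR·Δt = 4.140 × 10^5 m³.
Runoff depth d = V / A = 19.35 mm.
C = d / P = 19.35 / 25.6 = 0.76.

C ≈ 0.76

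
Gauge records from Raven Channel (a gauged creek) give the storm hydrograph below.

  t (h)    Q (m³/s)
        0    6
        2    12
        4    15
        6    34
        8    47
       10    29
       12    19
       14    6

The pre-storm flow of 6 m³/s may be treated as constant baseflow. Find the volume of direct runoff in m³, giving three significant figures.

V ≈ 8.64 × 10^5 m³

Direct-runoff ordinates (Q − Q_b): 0.0, 6.0, 9.0, 28.0, 41.0, 23.0, 13.0, 0.0 m³/s.
ΣQ_DR = 120.0 m³/s.
With Δt = 2 h = 7200 s, V = ΣQ_DR · Δt = 120.0 × 7200 = 8.64 × 10^5 m³.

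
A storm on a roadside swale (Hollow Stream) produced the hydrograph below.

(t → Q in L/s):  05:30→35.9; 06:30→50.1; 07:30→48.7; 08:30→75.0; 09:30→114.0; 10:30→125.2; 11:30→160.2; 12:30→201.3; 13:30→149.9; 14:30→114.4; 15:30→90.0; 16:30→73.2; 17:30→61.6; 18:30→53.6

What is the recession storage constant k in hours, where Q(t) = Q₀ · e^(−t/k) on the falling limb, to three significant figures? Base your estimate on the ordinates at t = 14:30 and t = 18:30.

On the falling limb, Q drops from 114.4 to 53.6 L/s between t = 14:30 and t = 18:30 (Δt = 4 h).
k = −Δt / ln(Q₂/Q₁) = −4 / ln(53.6/114.4) = 5.28 h.

k ≈ 5.28 h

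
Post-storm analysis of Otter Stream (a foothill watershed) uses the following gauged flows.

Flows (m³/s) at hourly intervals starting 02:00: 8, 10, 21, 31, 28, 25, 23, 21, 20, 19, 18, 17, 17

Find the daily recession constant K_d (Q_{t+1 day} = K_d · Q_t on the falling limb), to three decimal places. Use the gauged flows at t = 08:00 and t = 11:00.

K_d ≈ 0.217

Between t = 08:00 and t = 11:00 the flow falls from 23 to 19 m³/s over 3×1 h = 3 h.
Per-interval ratio K = (19/23)^(1/3) = 0.9383; K_d = K^(24/1) = 0.217.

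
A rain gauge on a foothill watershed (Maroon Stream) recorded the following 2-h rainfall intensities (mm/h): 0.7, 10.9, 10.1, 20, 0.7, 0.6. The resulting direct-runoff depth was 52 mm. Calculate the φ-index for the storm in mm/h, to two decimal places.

φ ≈ 5.00 mm/h

Only the 3 blocks with intensity above φ contribute runoff: 10.9, 10.1, 20 mm/h.
Σ(I−φ)·Δt = d  ⇒  (10.9+10.1+20 − 3φ)·2 = 52
φ = (41.00 − 52/2) / 3 = 5.00 mm/h.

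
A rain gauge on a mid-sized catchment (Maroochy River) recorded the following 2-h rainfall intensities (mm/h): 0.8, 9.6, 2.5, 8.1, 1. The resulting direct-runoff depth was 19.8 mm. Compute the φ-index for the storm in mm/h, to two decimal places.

φ ≈ 3.90 mm/h

Only the 2 blocks with intensity above φ contribute runoff: 9.6, 8.1 mm/h.
Σ(I−φ)·Δt = d  ⇒  (9.6+8.1 − 2φ)·2 = 19.8
φ = (17.70 − 19.8/2) / 2 = 3.90 mm/h.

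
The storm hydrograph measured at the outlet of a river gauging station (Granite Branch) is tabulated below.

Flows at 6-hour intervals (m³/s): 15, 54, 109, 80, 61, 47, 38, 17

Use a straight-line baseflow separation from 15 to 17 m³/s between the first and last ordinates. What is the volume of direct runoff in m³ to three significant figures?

V ≈ 6.33 × 10^6 m³

Direct-runoff ordinates (Q − Q_b): 0.00, 38.71, 93.43, 64.14, 44.86, 30.57, 21.29, 0.00 m³/s.
ΣQ_DR = 293.0 m³/s.
With Δt = 6 h = 21600 s, V = ΣQ_DR · Δt = 293.0 × 21600 = 6.33 × 10^6 m³.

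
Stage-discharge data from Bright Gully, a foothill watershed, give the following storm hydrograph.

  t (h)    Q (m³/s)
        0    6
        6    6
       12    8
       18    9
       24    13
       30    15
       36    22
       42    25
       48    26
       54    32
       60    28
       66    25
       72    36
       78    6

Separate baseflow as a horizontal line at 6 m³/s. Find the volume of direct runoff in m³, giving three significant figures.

Direct-runoff ordinates (Q − Q_b): 0.0, 0.0, 2.0, 3.0, 7.0, 9.0, 16.0, 19.0, 20.0, 26.0, 22.0, 19.0, 30.0, 0.0 m³/s.
ΣQ_DR = 173.0 m³/s.
With Δt = 6 h = 21600 s, V = ΣQ_DR · Δt = 173.0 × 21600 = 3.74 × 10^6 m³.

V ≈ 3.74 × 10^6 m³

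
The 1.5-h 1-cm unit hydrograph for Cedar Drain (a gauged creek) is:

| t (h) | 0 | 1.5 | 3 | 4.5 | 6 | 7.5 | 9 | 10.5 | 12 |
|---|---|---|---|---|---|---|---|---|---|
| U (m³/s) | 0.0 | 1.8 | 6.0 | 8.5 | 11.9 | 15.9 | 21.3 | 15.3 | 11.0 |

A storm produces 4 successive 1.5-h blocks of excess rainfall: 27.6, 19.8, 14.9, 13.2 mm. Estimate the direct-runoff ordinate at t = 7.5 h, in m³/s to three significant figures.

Q ≈ 88.0 m³/s

By discrete convolution, Q_j = Σ (P_i / 10 mm) · U_{j−i}.
At t = 7.5 h (j=5): Q = (27.6/10)·15.9 + (19.8/10)·11.9 + (14.9/10)·8.5 + (13.2/10)·6.0 = 88.0 m³/s.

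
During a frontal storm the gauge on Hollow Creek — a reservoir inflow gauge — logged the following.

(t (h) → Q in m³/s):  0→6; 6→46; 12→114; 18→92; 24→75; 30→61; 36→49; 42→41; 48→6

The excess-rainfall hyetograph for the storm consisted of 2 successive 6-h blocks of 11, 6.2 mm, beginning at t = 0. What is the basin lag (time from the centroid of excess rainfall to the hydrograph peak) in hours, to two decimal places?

t_L ≈ 6.84 h

Centroid of excess rainfall: t_c = Σ P_i·t̄_i / ΣP_i = 5.1628 h (block centres at 3, 9 h).
Hydrograph peak occurs at t = 12 h, so basin lag t_L = 12 − 5.1628 = 6.84 h.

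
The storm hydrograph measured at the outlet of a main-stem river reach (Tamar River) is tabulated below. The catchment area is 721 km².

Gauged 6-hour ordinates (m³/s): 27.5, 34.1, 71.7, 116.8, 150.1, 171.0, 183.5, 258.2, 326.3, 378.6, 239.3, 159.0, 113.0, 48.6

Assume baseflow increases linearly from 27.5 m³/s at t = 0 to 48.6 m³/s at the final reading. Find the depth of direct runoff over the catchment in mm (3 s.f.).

Direct runoff: 0.00, 4.98, 40.95, 84.43, 116.11, 135.38, 146.26, 219.34, 285.82, 336.49, 195.57, 113.65, 66.02, 0.00 m³/s; ΣQ_DR = 1745 m³/s.
V = ΣQ_DR · Δt = 1745 × 21600 s = 3.769 × 10^7 m³.
Over A = 721 km², depth = V / A = 52.3 mm.

d ≈ 52.3 mm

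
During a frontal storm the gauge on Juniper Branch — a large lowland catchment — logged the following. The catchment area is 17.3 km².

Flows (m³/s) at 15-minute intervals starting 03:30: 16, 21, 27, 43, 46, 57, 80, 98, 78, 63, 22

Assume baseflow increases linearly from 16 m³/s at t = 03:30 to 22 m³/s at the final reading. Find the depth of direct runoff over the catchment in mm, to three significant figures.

d ≈ 17.8 mm

Direct runoff: 0.00, 4.40, 9.80, 25.20, 27.60, 38.00, 60.40, 77.80, 57.20, 41.60, 0.00 m³/s; ΣQ_DR = 342.0 m³/s.
V = ΣQ_DR · Δt = 342.0 × 900 s = 3.078 × 10^5 m³.
Over A = 17.3 km², depth = V / A = 17.8 mm.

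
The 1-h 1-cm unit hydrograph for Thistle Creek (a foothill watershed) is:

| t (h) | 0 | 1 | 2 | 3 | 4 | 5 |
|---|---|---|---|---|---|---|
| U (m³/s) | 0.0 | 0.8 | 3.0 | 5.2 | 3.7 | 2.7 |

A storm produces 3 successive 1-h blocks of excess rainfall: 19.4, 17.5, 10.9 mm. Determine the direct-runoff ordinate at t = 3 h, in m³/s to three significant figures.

Q ≈ 16.2 m³/s

By discrete convolution, Q_j = Σ (P_i / 10 mm) · U_{j−i}.
At t = 3 h (j=3): Q = (19.4/10)·5.2 + (17.5/10)·3.0 + (10.9/10)·0.8 = 16.2 m³/s.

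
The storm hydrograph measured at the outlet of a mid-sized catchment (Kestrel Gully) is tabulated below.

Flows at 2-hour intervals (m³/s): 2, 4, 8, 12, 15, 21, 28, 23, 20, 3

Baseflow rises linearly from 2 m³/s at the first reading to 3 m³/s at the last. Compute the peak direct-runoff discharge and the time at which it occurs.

Q_p = 25.33 m³/s at t = 12 h

Subtracting baseflow gives direct-runoff ordinates: 0.00, 1.89, 5.78, 9.67, 12.56, 18.44, 25.33, 20.22, 17.11, 0.00 m³/s.
The maximum is 25.33 m³/s, occurring at the reading for t = 12 h.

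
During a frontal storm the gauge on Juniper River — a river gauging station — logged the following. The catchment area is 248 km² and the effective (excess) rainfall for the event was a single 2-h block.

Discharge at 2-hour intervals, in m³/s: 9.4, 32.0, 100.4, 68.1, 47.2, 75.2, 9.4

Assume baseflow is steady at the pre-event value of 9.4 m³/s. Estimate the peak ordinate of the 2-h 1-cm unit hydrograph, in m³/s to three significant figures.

Direct runoff: 0.0, 22.6, 91.0, 58.7, 37.8, 65.8, 0.0 m³/s; ΣQ_DR = 275.9 m³/s, peak = 91.0 m³/s.
Runoff depth d = ΣQ_DR·Δt / A = 275.9 × 7200 / (248 km²) = 8.010 mm.
The 1-cm UH is the DRH scaled by (10 mm)/d, so U_p = 91.0 × 10/8.010 = 114 m³/s.

U_p ≈ 114 m³/s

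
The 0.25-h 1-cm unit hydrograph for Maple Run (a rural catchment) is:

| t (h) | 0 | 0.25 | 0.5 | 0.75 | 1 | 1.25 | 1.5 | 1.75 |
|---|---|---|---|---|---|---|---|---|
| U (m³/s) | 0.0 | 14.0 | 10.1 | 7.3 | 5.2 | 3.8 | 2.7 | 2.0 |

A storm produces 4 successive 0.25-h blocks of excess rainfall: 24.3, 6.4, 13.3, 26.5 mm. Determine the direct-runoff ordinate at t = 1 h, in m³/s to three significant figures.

Q ≈ 67.8 m³/s

By discrete convolution, Q_j = Σ (P_i / 10 mm) · U_{j−i}.
At t = 1 h (j=4): Q = (24.3/10)·5.2 + (6.4/10)·7.3 + (13.3/10)·10.1 + (26.5/10)·14.0 = 67.8 m³/s.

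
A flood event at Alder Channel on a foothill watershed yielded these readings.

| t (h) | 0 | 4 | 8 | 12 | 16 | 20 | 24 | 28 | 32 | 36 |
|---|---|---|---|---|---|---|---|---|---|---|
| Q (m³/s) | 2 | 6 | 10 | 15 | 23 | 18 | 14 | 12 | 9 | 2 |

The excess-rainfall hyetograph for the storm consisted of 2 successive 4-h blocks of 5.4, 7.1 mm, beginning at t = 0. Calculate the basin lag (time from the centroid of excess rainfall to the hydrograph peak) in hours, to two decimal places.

t_L ≈ 11.73 h

Centroid of excess rainfall: t_c = Σ P_i·t̄_i / ΣP_i = 4.2720 h (block centres at 2, 6 h).
Hydrograph peak occurs at t = 16 h, so basin lag t_L = 16 − 4.2720 = 11.73 h.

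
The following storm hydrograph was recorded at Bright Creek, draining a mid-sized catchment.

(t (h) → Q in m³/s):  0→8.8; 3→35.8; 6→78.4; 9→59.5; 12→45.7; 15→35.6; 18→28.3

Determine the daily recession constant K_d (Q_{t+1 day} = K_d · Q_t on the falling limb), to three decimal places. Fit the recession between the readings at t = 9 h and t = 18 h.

Between t = 9 h and t = 18 h the flow falls from 59.5 to 28.3 m³/s over 3×3 h = 9 h.
Per-interval ratio K = (28.3/59.5)^(1/3) = 0.7806; K_d = K^(24/3) = 0.138.

K_d ≈ 0.138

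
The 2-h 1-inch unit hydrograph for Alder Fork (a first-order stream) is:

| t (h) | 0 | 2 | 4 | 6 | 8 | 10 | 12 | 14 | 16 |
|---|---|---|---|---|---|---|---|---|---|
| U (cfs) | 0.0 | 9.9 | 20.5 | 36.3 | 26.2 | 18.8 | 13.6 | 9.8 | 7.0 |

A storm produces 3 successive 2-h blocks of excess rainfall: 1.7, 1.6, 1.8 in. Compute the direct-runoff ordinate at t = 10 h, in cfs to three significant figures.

Q ≈ 139 cfs

By discrete convolution, Q_j = Σ (P_i / 1 in) · U_{j−i}.
At t = 10 h (j=5): Q = (1.7/1)·18.8 + (1.6/1)·26.2 + (1.8/1)·36.3 = 139 cfs.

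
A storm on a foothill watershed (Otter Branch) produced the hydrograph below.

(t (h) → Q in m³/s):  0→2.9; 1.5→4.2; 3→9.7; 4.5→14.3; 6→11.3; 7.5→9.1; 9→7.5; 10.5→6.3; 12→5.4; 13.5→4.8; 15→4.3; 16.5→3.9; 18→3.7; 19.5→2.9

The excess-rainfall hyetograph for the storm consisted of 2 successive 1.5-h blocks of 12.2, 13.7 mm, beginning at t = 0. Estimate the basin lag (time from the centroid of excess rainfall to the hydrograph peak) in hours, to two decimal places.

t_L ≈ 2.96 h

Centroid of excess rainfall: t_c = Σ P_i·t̄_i / ΣP_i = 1.5434 h (block centres at 0.75, 2.25 h).
Hydrograph peak occurs at t = 4.5 h, so basin lag t_L = 4.5 − 1.5434 = 2.96 h.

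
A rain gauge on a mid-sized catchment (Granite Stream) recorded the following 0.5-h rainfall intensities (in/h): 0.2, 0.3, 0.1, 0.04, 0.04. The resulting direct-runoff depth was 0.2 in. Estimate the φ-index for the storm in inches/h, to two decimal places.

Only the 3 blocks with intensity above φ contribute runoff: 0.2, 0.3, 0.1 in/h.
Σ(I−φ)·Δt = d  ⇒  (0.2+0.3+0.1 − 3φ)·0.5 = 0.2
φ = (0.6000 − 0.2/0.5) / 3 = 0.07 in/h.

φ ≈ 0.07 in/h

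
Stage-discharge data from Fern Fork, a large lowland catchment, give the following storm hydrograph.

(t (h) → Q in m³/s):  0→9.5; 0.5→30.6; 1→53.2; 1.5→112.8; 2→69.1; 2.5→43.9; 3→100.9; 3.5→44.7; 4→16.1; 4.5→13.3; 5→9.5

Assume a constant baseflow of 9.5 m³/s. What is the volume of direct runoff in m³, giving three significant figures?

Direct-runoff ordinates (Q − Q_b): 0.0, 21.1, 43.7, 103.3, 59.6, 34.4, 91.4, 35.2, 6.6, 3.8, 0.0 m³/s.
ΣQ_DR = 399.1 m³/s.
With Δt = 0.5 h = 1800 s, V = ΣQ_DR · Δt = 399.1 × 1800 = 7.18 × 10^5 m³.

V ≈ 7.18 × 10^5 m³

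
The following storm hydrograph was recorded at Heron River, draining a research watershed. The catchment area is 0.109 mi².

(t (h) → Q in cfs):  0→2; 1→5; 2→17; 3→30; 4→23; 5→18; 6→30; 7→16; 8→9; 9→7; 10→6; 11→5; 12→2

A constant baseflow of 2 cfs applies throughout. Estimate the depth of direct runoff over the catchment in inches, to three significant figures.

d ≈ 2.05 in

Direct runoff: 0.0, 3.0, 15.0, 28.0, 21.0, 16.0, 28.0, 14.0, 7.0, 5.0, 4.0, 3.0, 0.0 cfs; ΣQ_DR = 144.0 cfs.
V = ΣQ_DR · Δt = 144.0 × 3600 s = 5.184 × 10^5 ft³.
Over A = 0.109 mi², depth = V / A = 2.05 in.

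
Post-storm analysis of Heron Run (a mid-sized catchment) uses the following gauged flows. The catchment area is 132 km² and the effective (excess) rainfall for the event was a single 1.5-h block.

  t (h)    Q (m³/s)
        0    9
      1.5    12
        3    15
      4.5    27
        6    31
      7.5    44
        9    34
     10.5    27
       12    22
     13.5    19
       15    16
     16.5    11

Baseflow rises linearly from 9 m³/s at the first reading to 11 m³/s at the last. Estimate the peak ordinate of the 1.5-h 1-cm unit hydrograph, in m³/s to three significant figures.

U_p ≈ 56.7 m³/s

Direct runoff: 0.00, 2.82, 5.64, 17.45, 21.27, 34.09, 23.91, 16.73, 11.55, 8.36, 5.18, 0.00 m³/s; ΣQ_DR = 147.0 m³/s, peak = 34.09 m³/s.
Runoff depth d = ΣQ_DR·Δt / A = 147.0 × 5400 / (132 km²) = 6.014 mm.
The 1-cm UH is the DRH scaled by (10 mm)/d, so U_p = 34.09 × 10/6.014 = 56.7 m³/s.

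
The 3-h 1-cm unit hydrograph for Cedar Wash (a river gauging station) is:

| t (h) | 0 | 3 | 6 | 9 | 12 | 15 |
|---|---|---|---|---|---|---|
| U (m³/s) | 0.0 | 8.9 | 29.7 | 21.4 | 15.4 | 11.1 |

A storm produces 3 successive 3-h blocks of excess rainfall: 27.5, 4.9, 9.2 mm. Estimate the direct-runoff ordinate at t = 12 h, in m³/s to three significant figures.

By discrete convolution, Q_j = Σ (P_i / 10 mm) · U_{j−i}.
At t = 12 h (j=4): Q = (27.5/10)·15.4 + (4.9/10)·21.4 + (9.2/10)·29.7 = 80.2 m³/s.

Q ≈ 80.2 m³/s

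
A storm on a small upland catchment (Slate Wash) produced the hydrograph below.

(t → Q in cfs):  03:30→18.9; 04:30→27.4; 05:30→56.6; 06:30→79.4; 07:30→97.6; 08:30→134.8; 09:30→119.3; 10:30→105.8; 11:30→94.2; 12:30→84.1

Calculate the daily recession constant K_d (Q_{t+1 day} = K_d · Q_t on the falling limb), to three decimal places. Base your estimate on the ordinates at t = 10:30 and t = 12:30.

Between t = 10:30 and t = 12:30 the flow falls from 105.8 to 84.1 cfs over 2×1 h = 2 h.
Per-interval ratio K = (84.1/105.8)^(1/2) = 0.8916; K_d = K^(24/1) = 0.064.

K_d ≈ 0.064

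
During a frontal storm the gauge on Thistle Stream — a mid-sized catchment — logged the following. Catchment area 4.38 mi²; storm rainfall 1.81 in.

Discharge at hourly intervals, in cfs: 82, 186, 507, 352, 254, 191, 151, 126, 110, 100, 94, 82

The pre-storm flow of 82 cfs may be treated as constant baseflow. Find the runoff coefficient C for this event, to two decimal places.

C ≈ 0.24

ΣQ_DR = 1251 cfs; V = ΣQ_DR·Δt = 4.504 × 10^6 ft³.
Runoff depth d = V / A = 0.4426 in.
C = d / P = 0.4426 / 1.81 = 0.24.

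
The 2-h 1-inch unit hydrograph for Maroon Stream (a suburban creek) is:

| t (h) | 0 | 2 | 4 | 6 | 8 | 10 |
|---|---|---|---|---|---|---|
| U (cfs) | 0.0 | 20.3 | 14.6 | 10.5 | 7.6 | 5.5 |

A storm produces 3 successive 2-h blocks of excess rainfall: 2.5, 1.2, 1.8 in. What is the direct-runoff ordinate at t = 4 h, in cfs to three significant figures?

Q ≈ 60.9 cfs

By discrete convolution, Q_j = Σ (P_i / 1 in) · U_{j−i}.
At t = 4 h (j=2): Q = (2.5/1)·14.6 + (1.2/1)·20.3 + (1.8/1)·0.0 = 60.9 cfs.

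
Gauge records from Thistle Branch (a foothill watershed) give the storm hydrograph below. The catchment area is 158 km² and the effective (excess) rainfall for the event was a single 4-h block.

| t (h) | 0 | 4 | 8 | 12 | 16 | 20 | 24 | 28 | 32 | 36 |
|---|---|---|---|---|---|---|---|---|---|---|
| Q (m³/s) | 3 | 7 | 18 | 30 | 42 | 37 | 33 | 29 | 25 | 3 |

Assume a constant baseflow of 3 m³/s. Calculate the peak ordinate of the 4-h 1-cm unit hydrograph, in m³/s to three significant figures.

U_p ≈ 21.7 m³/s

Direct runoff: 0.0, 4.0, 15.0, 27.0, 39.0, 34.0, 30.0, 26.0, 22.0, 0.0 m³/s; ΣQ_DR = 197.0 m³/s, peak = 39.0 m³/s.
Runoff depth d = ΣQ_DR·Δt / A = 197.0 × 14400 / (158 km²) = 17.95 mm.
The 1-cm UH is the DRH scaled by (10 mm)/d, so U_p = 39.0 × 10/17.95 = 21.7 m³/s.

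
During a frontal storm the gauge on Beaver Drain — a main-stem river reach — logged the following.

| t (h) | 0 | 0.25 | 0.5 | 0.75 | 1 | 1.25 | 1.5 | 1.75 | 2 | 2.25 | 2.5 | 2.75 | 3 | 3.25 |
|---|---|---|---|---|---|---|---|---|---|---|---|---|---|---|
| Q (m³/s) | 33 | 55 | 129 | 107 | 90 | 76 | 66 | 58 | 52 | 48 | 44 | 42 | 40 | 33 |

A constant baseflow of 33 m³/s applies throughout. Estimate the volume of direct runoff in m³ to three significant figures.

Direct-runoff ordinates (Q − Q_b): 0.0, 22.0, 96.0, 74.0, 57.0, 43.0, 33.0, 25.0, 19.0, 15.0, 11.0, 9.0, 7.0, 0.0 m³/s.
ΣQ_DR = 411.0 m³/s.
With Δt = 0.25 h = 900 s, V = ΣQ_DR · Δt = 411.0 × 900 = 3.70 × 10^5 m³.

V ≈ 3.70 × 10^5 m³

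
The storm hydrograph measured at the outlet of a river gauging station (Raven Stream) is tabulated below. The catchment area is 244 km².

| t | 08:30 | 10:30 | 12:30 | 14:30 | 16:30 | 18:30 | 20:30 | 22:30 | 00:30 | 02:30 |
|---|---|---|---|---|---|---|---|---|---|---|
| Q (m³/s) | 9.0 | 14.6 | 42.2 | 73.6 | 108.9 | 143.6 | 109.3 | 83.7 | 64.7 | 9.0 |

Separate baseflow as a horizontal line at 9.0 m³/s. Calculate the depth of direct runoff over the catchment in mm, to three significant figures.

d ≈ 16.8 mm

Direct runoff: 0.0, 5.6, 33.2, 64.6, 99.9, 134.6, 100.3, 74.7, 55.7, 0.0 m³/s; ΣQ_DR = 568.6 m³/s.
V = ΣQ_DR · Δt = 568.6 × 7200 s = 4.094 × 10^6 m³.
Over A = 244 km², depth = V / A = 16.8 mm.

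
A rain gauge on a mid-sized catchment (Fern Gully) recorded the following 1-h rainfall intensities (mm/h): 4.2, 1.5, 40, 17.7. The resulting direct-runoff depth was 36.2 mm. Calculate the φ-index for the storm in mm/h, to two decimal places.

φ ≈ 10.75 mm/h

Only the 2 blocks with intensity above φ contribute runoff: 40, 17.7 mm/h.
Σ(I−φ)·Δt = d  ⇒  (40+17.7 − 2φ)·1 = 36.2
φ = (57.70 − 36.2/1) / 2 = 10.75 mm/h.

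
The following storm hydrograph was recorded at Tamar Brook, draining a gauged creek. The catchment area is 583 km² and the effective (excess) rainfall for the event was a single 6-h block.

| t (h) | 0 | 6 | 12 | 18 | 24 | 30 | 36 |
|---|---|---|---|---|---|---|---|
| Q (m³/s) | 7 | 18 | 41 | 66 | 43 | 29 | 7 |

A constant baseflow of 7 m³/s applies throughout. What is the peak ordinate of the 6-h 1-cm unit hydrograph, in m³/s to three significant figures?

Direct runoff: 0.0, 11.0, 34.0, 59.0, 36.0, 22.0, 0.0 m³/s; ΣQ_DR = 162.0 m³/s, peak = 59.0 m³/s.
Runoff depth d = ΣQ_DR·Δt / A = 162.0 × 21600 / (583 km²) = 6.002 mm.
The 1-cm UH is the DRH scaled by (10 mm)/d, so U_p = 59.0 × 10/6.002 = 98.3 m³/s.

U_p ≈ 98.3 m³/s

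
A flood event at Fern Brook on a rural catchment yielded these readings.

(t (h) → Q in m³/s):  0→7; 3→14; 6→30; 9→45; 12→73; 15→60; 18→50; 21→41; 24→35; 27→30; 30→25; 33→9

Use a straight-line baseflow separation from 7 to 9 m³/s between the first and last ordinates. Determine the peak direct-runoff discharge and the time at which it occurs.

Subtracting baseflow gives direct-runoff ordinates: 0.00, 6.82, 22.64, 37.45, 65.27, 52.09, 41.91, 32.73, 26.55, 21.36, 16.18, 0.00 m³/s.
The maximum is 65.27 m³/s, occurring at the reading for t = 12 h.

Q_p = 65.27 m³/s at t = 12 h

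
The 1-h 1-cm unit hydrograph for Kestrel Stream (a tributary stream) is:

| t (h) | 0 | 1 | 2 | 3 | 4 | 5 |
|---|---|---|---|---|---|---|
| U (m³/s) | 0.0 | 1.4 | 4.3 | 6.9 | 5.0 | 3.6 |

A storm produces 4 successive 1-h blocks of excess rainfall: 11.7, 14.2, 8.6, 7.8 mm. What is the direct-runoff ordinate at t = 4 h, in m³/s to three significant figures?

Q ≈ 20.4 m³/s

By discrete convolution, Q_j = Σ (P_i / 10 mm) · U_{j−i}.
At t = 4 h (j=4): Q = (11.7/10)·5.0 + (14.2/10)·6.9 + (8.6/10)·4.3 + (7.8/10)·1.4 = 20.4 m³/s.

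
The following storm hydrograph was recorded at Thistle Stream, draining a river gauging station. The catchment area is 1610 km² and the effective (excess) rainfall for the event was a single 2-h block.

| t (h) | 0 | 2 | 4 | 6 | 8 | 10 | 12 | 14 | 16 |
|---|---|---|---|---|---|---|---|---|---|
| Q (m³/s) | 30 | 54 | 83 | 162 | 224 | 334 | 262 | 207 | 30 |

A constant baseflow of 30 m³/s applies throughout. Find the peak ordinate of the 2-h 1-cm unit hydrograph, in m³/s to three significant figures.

Direct runoff: 0.0, 24.0, 53.0, 132.0, 194.0, 304.0, 232.0, 177.0, 0.0 m³/s; ΣQ_DR = 1116 m³/s, peak = 304.0 m³/s.
Runoff depth d = ΣQ_DR·Δt / A = 1116 × 7200 / (1610 km²) = 4.991 mm.
The 1-cm UH is the DRH scaled by (10 mm)/d, so U_p = 304.0 × 10/4.991 = 609 m³/s.

U_p ≈ 609 m³/s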